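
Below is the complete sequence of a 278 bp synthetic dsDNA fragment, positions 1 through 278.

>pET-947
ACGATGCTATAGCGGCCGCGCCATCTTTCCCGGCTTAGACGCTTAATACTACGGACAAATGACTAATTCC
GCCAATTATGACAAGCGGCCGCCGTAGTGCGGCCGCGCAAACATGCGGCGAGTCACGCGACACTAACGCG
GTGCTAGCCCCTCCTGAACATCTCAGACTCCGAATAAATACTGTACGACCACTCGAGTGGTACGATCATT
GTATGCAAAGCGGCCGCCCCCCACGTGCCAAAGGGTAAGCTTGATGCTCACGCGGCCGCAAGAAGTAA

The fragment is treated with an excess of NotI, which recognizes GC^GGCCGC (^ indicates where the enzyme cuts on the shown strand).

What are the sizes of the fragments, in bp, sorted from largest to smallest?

121, 73, 42, 15, 14, 13 bp

NotI sites (GCGGCCGC) start at positions 12, 85, 99, 220, 262.
NotI cuts after base 2 of each site, so after positions 13, 86, 100, 221, 263.
Linear molecule, 5 cuts → 6 fragments:
  1–13 → 13 bp
  14–86 → 73 bp
  87–100 → 14 bp
  101–221 → 121 bp
  222–263 → 42 bp
  264–278 → 15 bp
Sorted largest to smallest: 121, 73, 42, 15, 14, 13 bp.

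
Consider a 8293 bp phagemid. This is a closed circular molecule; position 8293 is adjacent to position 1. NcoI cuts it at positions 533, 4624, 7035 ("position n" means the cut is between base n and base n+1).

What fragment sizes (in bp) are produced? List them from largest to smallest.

Circular molecule, 3 cuts → 3 fragments:
  4624 − 533 = 4091 bp
  7035 − 4624 = 2411 bp
  wrap: 8293 − 7035 + 533 = 1791 bp
Sorted largest to smallest: 4091, 2411, 1791 bp.

4091, 2411, 1791 bp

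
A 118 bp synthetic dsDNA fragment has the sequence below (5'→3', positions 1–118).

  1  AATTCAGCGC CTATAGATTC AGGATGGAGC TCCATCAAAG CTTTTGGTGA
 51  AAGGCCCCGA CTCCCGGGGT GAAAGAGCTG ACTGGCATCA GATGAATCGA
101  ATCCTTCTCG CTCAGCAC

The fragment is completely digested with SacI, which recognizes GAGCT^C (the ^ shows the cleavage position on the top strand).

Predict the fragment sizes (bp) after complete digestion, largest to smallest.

87, 31 bp

The SacI site (GAGCTC) starts at position 27.
SacI cuts after base 5 of each site (before the last base), so after position 31.
Linear molecule, 1 cut → 2 fragments:
  1–31 → 31 bp
  32–118 → 87 bp
Sorted largest to smallest: 87, 31 bp.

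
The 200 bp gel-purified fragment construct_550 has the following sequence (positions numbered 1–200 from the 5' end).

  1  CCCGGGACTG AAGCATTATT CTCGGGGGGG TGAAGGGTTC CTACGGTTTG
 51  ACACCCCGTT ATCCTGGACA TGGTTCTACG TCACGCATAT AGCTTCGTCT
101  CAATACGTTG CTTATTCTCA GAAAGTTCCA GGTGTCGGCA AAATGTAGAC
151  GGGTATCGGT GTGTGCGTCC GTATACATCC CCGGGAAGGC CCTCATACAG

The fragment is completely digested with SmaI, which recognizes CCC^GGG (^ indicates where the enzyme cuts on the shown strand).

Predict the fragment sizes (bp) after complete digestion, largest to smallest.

179, 18, 3 bp

SmaI sites (CCCGGG) start at positions 1, 180.
SmaI cuts after base 3 of each site, so after positions 3, 182.
Linear molecule, 2 cuts → 3 fragments:
  1–3 → 3 bp
  4–182 → 179 bp
  183–200 → 18 bp
Sorted largest to smallest: 179, 18, 3 bp.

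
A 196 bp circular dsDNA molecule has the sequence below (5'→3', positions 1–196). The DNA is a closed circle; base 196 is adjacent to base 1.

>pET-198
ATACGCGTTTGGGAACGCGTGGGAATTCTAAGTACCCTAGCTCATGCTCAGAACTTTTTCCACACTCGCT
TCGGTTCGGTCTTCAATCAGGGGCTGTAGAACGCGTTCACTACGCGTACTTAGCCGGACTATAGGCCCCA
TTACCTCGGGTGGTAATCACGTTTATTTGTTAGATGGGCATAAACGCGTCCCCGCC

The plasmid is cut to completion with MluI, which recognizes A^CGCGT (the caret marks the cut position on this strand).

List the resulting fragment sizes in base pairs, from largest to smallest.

MluI sites (ACGCGT) start at positions 3, 15, 101, 112, 184.
MluI cuts after the first base of each site, so after positions 3, 15, 101, 112, 184.
Circular molecule, 5 cuts → 5 fragments:
  4–15 → 12 bp
  16–101 → 86 bp
  102–112 → 11 bp
  113–184 → 72 bp
  185–196 then 1–3 → 12 + 3 = 15 bp
Sorted largest to smallest: 86, 72, 15, 12, 11 bp.

86, 72, 15, 12, 11 bp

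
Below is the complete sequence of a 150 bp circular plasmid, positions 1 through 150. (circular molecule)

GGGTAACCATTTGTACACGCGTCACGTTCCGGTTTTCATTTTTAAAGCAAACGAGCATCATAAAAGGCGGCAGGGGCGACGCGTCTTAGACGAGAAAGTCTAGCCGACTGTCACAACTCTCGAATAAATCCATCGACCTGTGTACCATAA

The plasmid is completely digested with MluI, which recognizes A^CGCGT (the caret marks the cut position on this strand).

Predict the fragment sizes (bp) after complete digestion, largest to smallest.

88, 62 bp

MluI sites (ACGCGT) start at positions 17, 79.
MluI cuts after the first base of each site, so after positions 17, 79.
Circular molecule, 2 cuts → 2 fragments:
  18–79 → 62 bp
  80–150 then 1–17 → 71 + 17 = 88 bp
Sorted largest to smallest: 88, 62 bp.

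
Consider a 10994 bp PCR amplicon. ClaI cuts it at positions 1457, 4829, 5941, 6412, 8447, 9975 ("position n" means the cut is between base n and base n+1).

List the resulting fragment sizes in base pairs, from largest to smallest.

3372, 2035, 1528, 1457, 1112, 1019, 471 bp

Linear molecule, 6 cuts → 7 fragments:
  1457 − 0 = 1457 bp
  4829 − 1457 = 3372 bp
  5941 − 4829 = 1112 bp
  6412 − 5941 = 471 bp
  8447 − 6412 = 2035 bp
  9975 − 8447 = 1528 bp
  10994 − 9975 = 1019 bp
Sorted largest to smallest: 3372, 2035, 1528, 1457, 1112, 1019, 471 bp.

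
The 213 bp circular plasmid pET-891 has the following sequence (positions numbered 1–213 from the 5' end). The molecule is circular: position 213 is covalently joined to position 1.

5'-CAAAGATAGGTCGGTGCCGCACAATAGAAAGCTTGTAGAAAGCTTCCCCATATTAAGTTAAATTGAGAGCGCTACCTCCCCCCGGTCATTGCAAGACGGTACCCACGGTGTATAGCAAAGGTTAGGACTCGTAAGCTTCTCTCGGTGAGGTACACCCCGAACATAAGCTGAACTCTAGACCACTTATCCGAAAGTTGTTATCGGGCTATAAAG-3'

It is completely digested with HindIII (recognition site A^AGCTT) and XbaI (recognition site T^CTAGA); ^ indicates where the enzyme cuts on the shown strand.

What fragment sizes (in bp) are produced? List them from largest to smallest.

93, 68, 41, 11 bp

HindIII sites (AAGCTT) start at positions 29, 40, 133.
HindIII cuts after the first base of each site, so after positions 29, 40, 133.
The XbaI site (TCTAGA) starts at position 174.
XbaI cuts after the first base of each site, so after position 174.
Combined cut positions: 29, 40, 133, 174.
Circular molecule, 4 cuts → 4 fragments:
  30–40 → 11 bp
  41–133 → 93 bp
  134–174 → 41 bp
  175–213 then 1–29 → 39 + 29 = 68 bp
Sorted largest to smallest: 93, 68, 41, 11 bp.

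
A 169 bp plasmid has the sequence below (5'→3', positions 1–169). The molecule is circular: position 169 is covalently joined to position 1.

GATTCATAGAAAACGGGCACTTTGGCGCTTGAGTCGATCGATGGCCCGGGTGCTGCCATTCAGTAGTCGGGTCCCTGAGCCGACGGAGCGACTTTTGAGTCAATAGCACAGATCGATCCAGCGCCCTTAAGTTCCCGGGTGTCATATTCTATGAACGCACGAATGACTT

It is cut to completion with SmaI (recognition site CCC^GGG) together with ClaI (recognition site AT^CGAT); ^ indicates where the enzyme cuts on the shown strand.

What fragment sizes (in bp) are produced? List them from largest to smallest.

SmaI sites (CCCGGG) start at positions 45, 134.
SmaI cuts after base 3 of each site, so after positions 47, 136.
ClaI sites (ATCGAT) start at positions 37, 112.
ClaI cuts after base 2 of each site, so after positions 38, 113.
Combined cut positions: 38, 47, 113, 136.
Circular molecule, 4 cuts → 4 fragments:
  39–47 → 9 bp
  48–113 → 66 bp
  114–136 → 23 bp
  137–169 then 1–38 → 33 + 38 = 71 bp
Sorted largest to smallest: 71, 66, 23, 9 bp.

71, 66, 23, 9 bp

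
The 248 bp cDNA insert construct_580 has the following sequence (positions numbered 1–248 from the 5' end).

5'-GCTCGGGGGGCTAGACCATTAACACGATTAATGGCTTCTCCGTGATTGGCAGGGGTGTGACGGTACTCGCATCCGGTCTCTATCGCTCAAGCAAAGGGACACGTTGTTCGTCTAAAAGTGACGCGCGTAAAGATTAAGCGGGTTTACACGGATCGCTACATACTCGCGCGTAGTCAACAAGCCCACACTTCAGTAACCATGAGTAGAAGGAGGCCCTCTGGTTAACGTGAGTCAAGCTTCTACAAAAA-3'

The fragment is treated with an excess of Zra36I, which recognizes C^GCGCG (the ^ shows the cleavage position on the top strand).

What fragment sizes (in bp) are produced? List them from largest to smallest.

Zra36I sites (CGCGCG) start at positions 122, 165.
Zra36I cuts after the first base of each site, so after positions 122, 165.
Linear molecule, 2 cuts → 3 fragments:
  1–122 → 122 bp
  123–165 → 43 bp
  166–248 → 83 bp
Sorted largest to smallest: 122, 83, 43 bp.

122, 83, 43 bp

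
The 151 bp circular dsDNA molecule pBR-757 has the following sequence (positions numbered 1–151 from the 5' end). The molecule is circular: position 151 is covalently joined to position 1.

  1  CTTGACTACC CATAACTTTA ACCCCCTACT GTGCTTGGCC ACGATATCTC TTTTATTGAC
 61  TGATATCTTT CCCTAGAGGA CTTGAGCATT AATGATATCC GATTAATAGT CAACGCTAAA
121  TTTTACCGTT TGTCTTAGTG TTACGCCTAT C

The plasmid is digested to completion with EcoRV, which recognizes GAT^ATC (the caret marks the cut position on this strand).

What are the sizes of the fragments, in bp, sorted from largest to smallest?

EcoRV sites (GATATC) start at positions 43, 62, 94.
EcoRV cuts after base 3 of each site, so after positions 45, 64, 96.
Circular molecule, 3 cuts → 3 fragments:
  46–64 → 19 bp
  65–96 → 32 bp
  97–151 then 1–45 → 55 + 45 = 100 bp
Sorted largest to smallest: 100, 32, 19 bp.

100, 32, 19 bp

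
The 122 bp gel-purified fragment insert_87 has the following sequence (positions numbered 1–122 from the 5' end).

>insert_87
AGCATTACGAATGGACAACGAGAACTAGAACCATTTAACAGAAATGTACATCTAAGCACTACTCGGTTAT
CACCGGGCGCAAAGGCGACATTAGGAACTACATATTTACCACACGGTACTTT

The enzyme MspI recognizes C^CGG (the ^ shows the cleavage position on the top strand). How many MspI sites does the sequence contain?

1

CCGG occurs starting at position 73.
MspI cuts at 1 site.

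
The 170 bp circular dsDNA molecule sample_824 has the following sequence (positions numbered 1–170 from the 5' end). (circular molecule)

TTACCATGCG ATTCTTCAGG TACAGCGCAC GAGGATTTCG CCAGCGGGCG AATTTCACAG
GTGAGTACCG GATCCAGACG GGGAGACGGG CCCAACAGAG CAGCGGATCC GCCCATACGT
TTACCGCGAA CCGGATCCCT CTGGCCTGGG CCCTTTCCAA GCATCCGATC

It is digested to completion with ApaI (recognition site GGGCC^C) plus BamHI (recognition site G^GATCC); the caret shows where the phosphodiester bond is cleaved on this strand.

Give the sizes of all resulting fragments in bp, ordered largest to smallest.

ApaI sites (GGGCCC) start at positions 88, 148.
ApaI cuts after base 5 of each site (before the last base), so after positions 92, 152.
BamHI sites (GGATCC) start at positions 70, 105, 133.
BamHI cuts after the first base of each site, so after positions 70, 105, 133.
Combined cut positions: 70, 92, 105, 133, 152.
Circular molecule, 5 cuts → 5 fragments:
  71–92 → 22 bp
  93–105 → 13 bp
  106–133 → 28 bp
  134–152 → 19 bp
  153–170 then 1–70 → 18 + 70 = 88 bp
Sorted largest to smallest: 88, 28, 22, 19, 13 bp.

88, 28, 22, 19, 13 bp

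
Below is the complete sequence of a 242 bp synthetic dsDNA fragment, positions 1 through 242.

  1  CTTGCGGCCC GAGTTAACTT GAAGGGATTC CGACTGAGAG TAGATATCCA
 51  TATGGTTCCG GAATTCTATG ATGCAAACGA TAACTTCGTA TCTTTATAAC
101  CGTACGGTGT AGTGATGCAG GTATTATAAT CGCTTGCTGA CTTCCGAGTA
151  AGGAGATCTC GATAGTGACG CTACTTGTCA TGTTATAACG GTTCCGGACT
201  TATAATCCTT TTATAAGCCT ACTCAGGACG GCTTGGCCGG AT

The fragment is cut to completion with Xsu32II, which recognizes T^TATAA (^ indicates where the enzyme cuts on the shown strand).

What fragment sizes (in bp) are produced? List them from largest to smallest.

94, 59, 31, 30, 17, 11 bp

Xsu32II sites (TTATAA) start at positions 94, 124, 183, 200, 211.
Xsu32II cuts after the first base of each site, so after positions 94, 124, 183, 200, 211.
Linear molecule, 5 cuts → 6 fragments:
  1–94 → 94 bp
  95–124 → 30 bp
  125–183 → 59 bp
  184–200 → 17 bp
  201–211 → 11 bp
  212–242 → 31 bp
Sorted largest to smallest: 94, 59, 31, 30, 17, 11 bp.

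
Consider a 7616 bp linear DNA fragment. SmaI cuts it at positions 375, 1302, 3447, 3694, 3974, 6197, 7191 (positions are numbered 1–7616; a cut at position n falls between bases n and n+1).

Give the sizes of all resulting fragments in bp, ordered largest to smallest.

2223, 2145, 994, 927, 425, 375, 280, 247 bp

Linear molecule, 7 cuts → 8 fragments:
  375 − 0 = 375 bp
  1302 − 375 = 927 bp
  3447 − 1302 = 2145 bp
  3694 − 3447 = 247 bp
  3974 − 3694 = 280 bp
  6197 − 3974 = 2223 bp
  7191 − 6197 = 994 bp
  7616 − 7191 = 425 bp
Sorted largest to smallest: 2223, 2145, 994, 927, 425, 375, 280, 247 bp.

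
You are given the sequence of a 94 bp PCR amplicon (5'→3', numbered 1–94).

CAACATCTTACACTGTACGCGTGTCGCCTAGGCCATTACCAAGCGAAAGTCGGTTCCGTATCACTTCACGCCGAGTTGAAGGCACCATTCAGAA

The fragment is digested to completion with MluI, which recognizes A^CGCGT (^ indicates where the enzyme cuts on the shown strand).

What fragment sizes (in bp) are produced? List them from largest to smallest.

77, 17 bp

The MluI site (ACGCGT) starts at position 17.
MluI cuts after the first base of each site, so after position 17.
Linear molecule, 1 cut → 2 fragments:
  1–17 → 17 bp
  18–94 → 77 bp
Sorted largest to smallest: 77, 17 bp.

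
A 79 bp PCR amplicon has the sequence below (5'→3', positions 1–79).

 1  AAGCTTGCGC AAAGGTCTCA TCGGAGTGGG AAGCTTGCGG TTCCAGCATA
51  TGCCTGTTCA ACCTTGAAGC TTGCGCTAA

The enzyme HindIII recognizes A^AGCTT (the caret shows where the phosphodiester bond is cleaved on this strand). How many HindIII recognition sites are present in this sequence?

AAGCTT occurs starting at positions 1, 31, 67.
HindIII cuts at 3 sites.

3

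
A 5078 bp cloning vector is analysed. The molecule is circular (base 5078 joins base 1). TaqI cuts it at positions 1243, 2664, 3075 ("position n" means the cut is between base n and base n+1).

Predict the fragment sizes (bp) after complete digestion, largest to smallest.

Circular molecule, 3 cuts → 3 fragments:
  2664 − 1243 = 1421 bp
  3075 − 2664 = 411 bp
  wrap: 5078 − 3075 + 1243 = 3246 bp
Sorted largest to smallest: 3246, 1421, 411 bp.

3246, 1421, 411 bp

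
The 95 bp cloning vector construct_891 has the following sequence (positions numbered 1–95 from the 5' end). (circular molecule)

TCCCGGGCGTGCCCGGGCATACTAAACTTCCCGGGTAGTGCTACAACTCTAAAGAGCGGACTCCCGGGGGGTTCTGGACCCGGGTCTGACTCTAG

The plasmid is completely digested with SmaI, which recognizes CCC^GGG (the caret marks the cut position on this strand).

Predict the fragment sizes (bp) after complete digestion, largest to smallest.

33, 18, 18, 16, 10 bp

SmaI sites (CCCGGG) start at positions 2, 12, 30, 63, 79.
SmaI cuts after base 3 of each site, so after positions 4, 14, 32, 65, 81.
Circular molecule, 5 cuts → 5 fragments:
  5–14 → 10 bp
  15–32 → 18 bp
  33–65 → 33 bp
  66–81 → 16 bp
  82–95 then 1–4 → 14 + 4 = 18 bp
Sorted largest to smallest: 33, 18, 18, 16, 10 bp.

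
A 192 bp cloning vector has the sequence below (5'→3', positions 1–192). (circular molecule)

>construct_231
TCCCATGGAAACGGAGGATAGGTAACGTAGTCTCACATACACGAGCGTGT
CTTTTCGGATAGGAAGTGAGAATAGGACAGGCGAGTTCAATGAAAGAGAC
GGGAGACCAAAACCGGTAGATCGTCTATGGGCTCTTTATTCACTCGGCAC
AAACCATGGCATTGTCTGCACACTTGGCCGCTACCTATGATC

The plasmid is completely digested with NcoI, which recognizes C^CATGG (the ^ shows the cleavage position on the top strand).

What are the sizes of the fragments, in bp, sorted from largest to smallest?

NcoI sites (CCATGG) start at positions 3, 154.
NcoI cuts after the first base of each site, so after positions 3, 154.
Circular molecule, 2 cuts → 2 fragments:
  4–154 → 151 bp
  155–192 then 1–3 → 38 + 3 = 41 bp
Sorted largest to smallest: 151, 41 bp.

151, 41 bp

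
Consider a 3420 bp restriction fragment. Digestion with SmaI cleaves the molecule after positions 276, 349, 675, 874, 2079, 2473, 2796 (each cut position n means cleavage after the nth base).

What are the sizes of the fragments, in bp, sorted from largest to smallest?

1205, 624, 394, 326, 323, 276, 199, 73 bp

Linear molecule, 7 cuts → 8 fragments:
  276 − 0 = 276 bp
  349 − 276 = 73 bp
  675 − 349 = 326 bp
  874 − 675 = 199 bp
  2079 − 874 = 1205 bp
  2473 − 2079 = 394 bp
  2796 − 2473 = 323 bp
  3420 − 2796 = 624 bp
Sorted largest to smallest: 1205, 624, 394, 326, 323, 276, 199, 73 bp.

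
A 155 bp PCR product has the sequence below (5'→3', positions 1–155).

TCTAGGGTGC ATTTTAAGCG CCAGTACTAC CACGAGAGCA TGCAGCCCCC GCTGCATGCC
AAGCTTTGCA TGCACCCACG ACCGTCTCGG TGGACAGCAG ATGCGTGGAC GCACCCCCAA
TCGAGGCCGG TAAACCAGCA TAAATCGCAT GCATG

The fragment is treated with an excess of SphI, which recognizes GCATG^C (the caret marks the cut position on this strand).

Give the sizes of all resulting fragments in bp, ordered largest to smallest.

SphI sites (GCATGC) start at positions 38, 54, 68, 147.
SphI cuts after base 5 of each site (before the last base), so after positions 42, 58, 72, 151.
Linear molecule, 4 cuts → 5 fragments:
  1–42 → 42 bp
  43–58 → 16 bp
  59–72 → 14 bp
  73–151 → 79 bp
  152–155 → 4 bp
Sorted largest to smallest: 79, 42, 16, 14, 4 bp.

79, 42, 16, 14, 4 bp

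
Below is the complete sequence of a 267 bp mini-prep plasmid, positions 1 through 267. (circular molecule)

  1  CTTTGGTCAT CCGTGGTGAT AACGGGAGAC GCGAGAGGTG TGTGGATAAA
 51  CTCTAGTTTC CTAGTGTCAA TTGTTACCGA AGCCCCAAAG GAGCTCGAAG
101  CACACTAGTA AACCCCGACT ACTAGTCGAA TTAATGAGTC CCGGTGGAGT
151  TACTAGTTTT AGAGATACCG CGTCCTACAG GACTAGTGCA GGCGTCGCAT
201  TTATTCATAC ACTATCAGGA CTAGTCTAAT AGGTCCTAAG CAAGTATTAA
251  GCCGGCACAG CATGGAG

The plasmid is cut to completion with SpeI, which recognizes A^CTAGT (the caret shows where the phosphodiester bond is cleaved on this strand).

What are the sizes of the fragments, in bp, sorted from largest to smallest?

SpeI sites (ACTAGT) start at positions 104, 121, 152, 182, 220.
SpeI cuts after the first base of each site, so after positions 104, 121, 152, 182, 220.
Circular molecule, 5 cuts → 5 fragments:
  105–121 → 17 bp
  122–152 → 31 bp
  153–182 → 30 bp
  183–220 → 38 bp
  221–267 then 1–104 → 47 + 104 = 151 bp
Sorted largest to smallest: 151, 38, 31, 30, 17 bp.

151, 38, 31, 30, 17 bp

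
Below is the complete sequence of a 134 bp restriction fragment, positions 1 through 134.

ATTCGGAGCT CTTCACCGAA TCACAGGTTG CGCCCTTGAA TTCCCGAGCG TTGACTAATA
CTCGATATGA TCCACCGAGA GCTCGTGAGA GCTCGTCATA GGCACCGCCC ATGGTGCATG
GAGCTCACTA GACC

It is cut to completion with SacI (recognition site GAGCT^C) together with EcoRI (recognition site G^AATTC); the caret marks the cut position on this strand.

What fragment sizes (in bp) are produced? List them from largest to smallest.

45, 32, 28, 10, 10, 9 bp

SacI sites (GAGCTC) start at positions 6, 79, 89, 121.
SacI cuts after base 5 of each site (before the last base), so after positions 10, 83, 93, 125.
The EcoRI site (GAATTC) starts at position 38.
EcoRI cuts after the first base of each site, so after position 38.
Combined cut positions: 10, 38, 83, 93, 125.
Linear molecule, 5 cuts → 6 fragments:
  1–10 → 10 bp
  11–38 → 28 bp
  39–83 → 45 bp
  84–93 → 10 bp
  94–125 → 32 bp
  126–134 → 9 bp
Sorted largest to smallest: 45, 32, 28, 10, 10, 9 bp.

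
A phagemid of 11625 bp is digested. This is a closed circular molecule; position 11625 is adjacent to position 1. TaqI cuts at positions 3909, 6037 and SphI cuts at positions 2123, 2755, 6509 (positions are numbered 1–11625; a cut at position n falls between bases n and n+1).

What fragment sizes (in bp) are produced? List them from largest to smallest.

Combined cut positions (sorted): 2123, 2755, 3909, 6037, 6509.
Circular molecule, 5 cuts → 5 fragments:
  2755 − 2123 = 632 bp
  3909 − 2755 = 1154 bp
  6037 − 3909 = 2128 bp
  6509 − 6037 = 472 bp
  wrap: 11625 − 6509 + 2123 = 7239 bp
Sorted largest to smallest: 7239, 2128, 1154, 632, 472 bp.

7239, 2128, 1154, 632, 472 bp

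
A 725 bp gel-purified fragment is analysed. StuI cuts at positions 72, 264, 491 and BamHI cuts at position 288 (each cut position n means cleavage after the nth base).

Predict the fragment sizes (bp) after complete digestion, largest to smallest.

234, 203, 192, 72, 24 bp

Combined cut positions (sorted): 72, 264, 288, 491.
Linear molecule, 4 cuts → 5 fragments:
  72 − 0 = 72 bp
  264 − 72 = 192 bp
  288 − 264 = 24 bp
  491 − 288 = 203 bp
  725 − 491 = 234 bp
Sorted largest to smallest: 234, 203, 192, 72, 24 bp.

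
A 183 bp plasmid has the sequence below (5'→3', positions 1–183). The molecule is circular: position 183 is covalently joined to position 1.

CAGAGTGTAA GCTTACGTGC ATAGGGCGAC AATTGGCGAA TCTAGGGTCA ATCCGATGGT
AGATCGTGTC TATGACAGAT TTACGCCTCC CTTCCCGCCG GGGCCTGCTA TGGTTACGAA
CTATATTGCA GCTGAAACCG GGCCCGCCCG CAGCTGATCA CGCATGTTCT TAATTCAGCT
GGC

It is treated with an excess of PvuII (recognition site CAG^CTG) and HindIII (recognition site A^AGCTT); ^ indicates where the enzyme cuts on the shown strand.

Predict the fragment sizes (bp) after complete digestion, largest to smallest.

122, 25, 22, 14 bp

PvuII sites (CAGCTG) start at positions 129, 151, 176.
PvuII cuts after base 3 of each site, so after positions 131, 153, 178.
The HindIII site (AAGCTT) starts at position 9.
HindIII cuts after the first base of each site, so after position 9.
Combined cut positions: 9, 131, 153, 178.
Circular molecule, 4 cuts → 4 fragments:
  10–131 → 122 bp
  132–153 → 22 bp
  154–178 → 25 bp
  179–183 then 1–9 → 5 + 9 = 14 bp
Sorted largest to smallest: 122, 25, 22, 14 bp.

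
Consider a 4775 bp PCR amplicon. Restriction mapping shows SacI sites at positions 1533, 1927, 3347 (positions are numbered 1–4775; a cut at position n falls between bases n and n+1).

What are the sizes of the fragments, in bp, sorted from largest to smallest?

Linear molecule, 3 cuts → 4 fragments:
  1533 − 0 = 1533 bp
  1927 − 1533 = 394 bp
  3347 − 1927 = 1420 bp
  4775 − 3347 = 1428 bp
Sorted largest to smallest: 1533, 1428, 1420, 394 bp.

1533, 1428, 1420, 394 bp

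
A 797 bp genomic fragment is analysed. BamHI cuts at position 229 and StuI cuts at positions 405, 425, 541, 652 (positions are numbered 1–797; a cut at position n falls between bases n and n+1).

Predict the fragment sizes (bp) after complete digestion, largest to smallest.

229, 176, 145, 116, 111, 20 bp

Combined cut positions (sorted): 229, 405, 425, 541, 652.
Linear molecule, 5 cuts → 6 fragments:
  229 − 0 = 229 bp
  405 − 229 = 176 bp
  425 − 405 = 20 bp
  541 − 425 = 116 bp
  652 − 541 = 111 bp
  797 − 652 = 145 bp
Sorted largest to smallest: 229, 176, 145, 116, 111, 20 bp.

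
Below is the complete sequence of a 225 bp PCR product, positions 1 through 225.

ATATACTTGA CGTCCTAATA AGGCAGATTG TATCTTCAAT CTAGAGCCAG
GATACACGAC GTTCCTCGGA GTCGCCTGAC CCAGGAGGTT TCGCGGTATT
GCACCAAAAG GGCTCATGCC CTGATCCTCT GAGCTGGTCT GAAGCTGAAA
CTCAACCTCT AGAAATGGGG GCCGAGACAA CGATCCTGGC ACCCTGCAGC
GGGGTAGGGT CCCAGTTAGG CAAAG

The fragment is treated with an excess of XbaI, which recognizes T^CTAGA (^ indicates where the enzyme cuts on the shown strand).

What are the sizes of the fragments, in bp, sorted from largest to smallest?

XbaI sites (TCTAGA) start at positions 40, 158.
XbaI cuts after the first base of each site, so after positions 40, 158.
Linear molecule, 2 cuts → 3 fragments:
  1–40 → 40 bp
  41–158 → 118 bp
  159–225 → 67 bp
Sorted largest to smallest: 118, 67, 40 bp.

118, 67, 40 bp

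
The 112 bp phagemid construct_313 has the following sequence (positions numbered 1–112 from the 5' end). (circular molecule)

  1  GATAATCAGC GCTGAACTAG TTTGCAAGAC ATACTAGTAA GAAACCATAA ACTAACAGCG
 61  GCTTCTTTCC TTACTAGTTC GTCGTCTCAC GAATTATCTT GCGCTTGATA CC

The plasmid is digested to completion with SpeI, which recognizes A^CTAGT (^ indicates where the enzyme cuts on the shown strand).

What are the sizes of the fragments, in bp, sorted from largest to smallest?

55, 40, 17 bp

SpeI sites (ACTAGT) start at positions 16, 33, 73.
SpeI cuts after the first base of each site, so after positions 16, 33, 73.
Circular molecule, 3 cuts → 3 fragments:
  17–33 → 17 bp
  34–73 → 40 bp
  74–112 then 1–16 → 39 + 16 = 55 bp
Sorted largest to smallest: 55, 40, 17 bp.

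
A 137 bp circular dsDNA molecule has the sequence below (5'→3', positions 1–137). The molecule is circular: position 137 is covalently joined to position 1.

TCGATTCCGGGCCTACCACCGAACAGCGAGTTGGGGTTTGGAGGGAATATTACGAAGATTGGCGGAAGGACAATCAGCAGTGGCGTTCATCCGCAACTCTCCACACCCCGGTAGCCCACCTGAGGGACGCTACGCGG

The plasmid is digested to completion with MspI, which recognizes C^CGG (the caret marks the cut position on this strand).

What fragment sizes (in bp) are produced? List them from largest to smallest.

MspI sites (CCGG) start at positions 7, 108.
MspI cuts after the first base of each site, so after positions 7, 108.
Circular molecule, 2 cuts → 2 fragments:
  8–108 → 101 bp
  109–137 then 1–7 → 29 + 7 = 36 bp
Sorted largest to smallest: 101, 36 bp.

101, 36 bp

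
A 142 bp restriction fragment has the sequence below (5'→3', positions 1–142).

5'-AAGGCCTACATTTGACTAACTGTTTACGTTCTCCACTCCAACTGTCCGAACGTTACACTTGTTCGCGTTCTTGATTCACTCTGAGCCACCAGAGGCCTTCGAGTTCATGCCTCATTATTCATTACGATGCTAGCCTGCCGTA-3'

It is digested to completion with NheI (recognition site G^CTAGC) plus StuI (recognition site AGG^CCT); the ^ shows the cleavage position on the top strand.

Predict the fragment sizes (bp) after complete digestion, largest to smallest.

The NheI site (GCTAGC) starts at position 129.
NheI cuts after the first base of each site, so after position 129.
StuI sites (AGGCCT) start at positions 2, 93.
StuI cuts after base 3 of each site, so after positions 4, 95.
Combined cut positions: 4, 95, 129.
Linear molecule, 3 cuts → 4 fragments:
  1–4 → 4 bp
  5–95 → 91 bp
  96–129 → 34 bp
  130–142 → 13 bp
Sorted largest to smallest: 91, 34, 13, 4 bp.

91, 34, 13, 4 bp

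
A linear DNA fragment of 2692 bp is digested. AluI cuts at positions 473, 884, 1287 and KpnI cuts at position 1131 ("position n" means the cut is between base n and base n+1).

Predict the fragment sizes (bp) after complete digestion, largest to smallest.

1405, 473, 411, 247, 156 bp

Combined cut positions (sorted): 473, 884, 1131, 1287.
Linear molecule, 4 cuts → 5 fragments:
  473 − 0 = 473 bp
  884 − 473 = 411 bp
  1131 − 884 = 247 bp
  1287 − 1131 = 156 bp
  2692 − 1287 = 1405 bp
Sorted largest to smallest: 1405, 473, 411, 247, 156 bp.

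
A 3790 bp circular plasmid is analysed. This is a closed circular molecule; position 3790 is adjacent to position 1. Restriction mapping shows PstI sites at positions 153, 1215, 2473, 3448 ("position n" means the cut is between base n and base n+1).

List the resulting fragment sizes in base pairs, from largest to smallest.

Circular molecule, 4 cuts → 4 fragments:
  1215 − 153 = 1062 bp
  2473 − 1215 = 1258 bp
  3448 − 2473 = 975 bp
  wrap: 3790 − 3448 + 153 = 495 bp
Sorted largest to smallest: 1258, 1062, 975, 495 bp.

1258, 1062, 975, 495 bp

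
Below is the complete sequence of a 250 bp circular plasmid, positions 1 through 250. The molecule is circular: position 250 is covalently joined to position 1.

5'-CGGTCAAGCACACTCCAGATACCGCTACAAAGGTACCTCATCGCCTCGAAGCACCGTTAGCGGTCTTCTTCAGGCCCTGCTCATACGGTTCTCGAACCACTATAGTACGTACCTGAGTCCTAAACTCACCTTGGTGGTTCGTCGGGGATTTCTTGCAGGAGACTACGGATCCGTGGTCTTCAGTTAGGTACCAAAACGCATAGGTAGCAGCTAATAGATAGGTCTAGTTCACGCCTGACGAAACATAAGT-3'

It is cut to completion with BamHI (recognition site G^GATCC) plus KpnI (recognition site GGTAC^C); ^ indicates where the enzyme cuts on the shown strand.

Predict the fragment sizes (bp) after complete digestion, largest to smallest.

131, 95, 24 bp

The BamHI site (GGATCC) starts at position 167.
BamHI cuts after the first base of each site, so after position 167.
KpnI sites (GGTACC) start at positions 32, 187.
KpnI cuts after base 5 of each site (before the last base), so after positions 36, 191.
Combined cut positions: 36, 167, 191.
Circular molecule, 3 cuts → 3 fragments:
  37–167 → 131 bp
  168–191 → 24 bp
  192–250 then 1–36 → 59 + 36 = 95 bp
Sorted largest to smallest: 131, 95, 24 bp.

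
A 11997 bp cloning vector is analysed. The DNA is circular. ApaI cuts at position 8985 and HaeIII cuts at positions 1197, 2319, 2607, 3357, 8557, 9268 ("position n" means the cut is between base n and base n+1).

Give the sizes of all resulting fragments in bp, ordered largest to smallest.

5200, 3926, 1122, 750, 428, 288, 283 bp

Combined cut positions (sorted): 1197, 2319, 2607, 3357, 8557, 8985, 9268.
Circular molecule, 7 cuts → 7 fragments:
  2319 − 1197 = 1122 bp
  2607 − 2319 = 288 bp
  3357 − 2607 = 750 bp
  8557 − 3357 = 5200 bp
  8985 − 8557 = 428 bp
  9268 − 8985 = 283 bp
  wrap: 11997 − 9268 + 1197 = 3926 bp
Sorted largest to smallest: 5200, 3926, 1122, 750, 428, 288, 283 bp.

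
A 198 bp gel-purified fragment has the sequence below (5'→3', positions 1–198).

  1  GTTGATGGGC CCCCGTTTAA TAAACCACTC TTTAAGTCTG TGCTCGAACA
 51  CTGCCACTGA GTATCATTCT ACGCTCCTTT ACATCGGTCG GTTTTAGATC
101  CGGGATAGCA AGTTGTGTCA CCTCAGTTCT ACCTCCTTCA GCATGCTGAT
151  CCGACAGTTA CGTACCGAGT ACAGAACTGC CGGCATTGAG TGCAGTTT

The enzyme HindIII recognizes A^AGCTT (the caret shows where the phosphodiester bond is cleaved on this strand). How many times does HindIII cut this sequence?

0

No occurrence of AAGCTT is present in the sequence.
HindIII does not cut: 0 sites.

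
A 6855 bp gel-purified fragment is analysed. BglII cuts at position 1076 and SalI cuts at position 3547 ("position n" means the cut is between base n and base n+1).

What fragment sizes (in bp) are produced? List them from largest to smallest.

3308, 2471, 1076 bp

Combined cut positions (sorted): 1076, 3547.
Linear molecule, 2 cuts → 3 fragments:
  1076 − 0 = 1076 bp
  3547 − 1076 = 2471 bp
  6855 − 3547 = 3308 bp
Sorted largest to smallest: 3308, 2471, 1076 bp.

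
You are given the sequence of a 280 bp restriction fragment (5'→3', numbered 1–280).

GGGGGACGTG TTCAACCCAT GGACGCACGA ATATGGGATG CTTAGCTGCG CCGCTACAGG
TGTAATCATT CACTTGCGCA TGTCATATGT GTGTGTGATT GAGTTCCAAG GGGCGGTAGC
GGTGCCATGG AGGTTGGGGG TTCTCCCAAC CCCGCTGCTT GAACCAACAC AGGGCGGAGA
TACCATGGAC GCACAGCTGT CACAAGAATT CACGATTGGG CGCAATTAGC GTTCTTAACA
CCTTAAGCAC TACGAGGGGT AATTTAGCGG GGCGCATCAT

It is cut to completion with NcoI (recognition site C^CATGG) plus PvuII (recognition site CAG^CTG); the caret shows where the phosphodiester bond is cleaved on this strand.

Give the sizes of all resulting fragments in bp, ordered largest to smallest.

108, 84, 58, 17, 13 bp

NcoI sites (CCATGG) start at positions 17, 125, 183.
NcoI cuts after the first base of each site, so after positions 17, 125, 183.
The PvuII site (CAGCTG) starts at position 194.
PvuII cuts after base 3 of each site, so after position 196.
Combined cut positions: 17, 125, 183, 196.
Linear molecule, 4 cuts → 5 fragments:
  1–17 → 17 bp
  18–125 → 108 bp
  126–183 → 58 bp
  184–196 → 13 bp
  197–280 → 84 bp
Sorted largest to smallest: 108, 84, 58, 17, 13 bp.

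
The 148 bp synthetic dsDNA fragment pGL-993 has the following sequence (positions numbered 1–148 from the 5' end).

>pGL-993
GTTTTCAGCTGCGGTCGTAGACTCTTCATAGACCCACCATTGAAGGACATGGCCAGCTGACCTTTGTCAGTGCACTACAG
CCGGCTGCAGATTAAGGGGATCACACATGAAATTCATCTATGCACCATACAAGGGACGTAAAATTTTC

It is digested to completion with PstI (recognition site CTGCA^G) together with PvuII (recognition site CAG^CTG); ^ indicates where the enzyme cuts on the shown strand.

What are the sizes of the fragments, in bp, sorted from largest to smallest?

59, 48, 33, 8 bp

The PstI site (CTGCAG) starts at position 85.
PstI cuts after base 5 of each site (before the last base), so after position 89.
PvuII sites (CAGCTG) start at positions 6, 54.
PvuII cuts after base 3 of each site, so after positions 8, 56.
Combined cut positions: 8, 56, 89.
Linear molecule, 3 cuts → 4 fragments:
  1–8 → 8 bp
  9–56 → 48 bp
  57–89 → 33 bp
  90–148 → 59 bp
Sorted largest to smallest: 59, 48, 33, 8 bp.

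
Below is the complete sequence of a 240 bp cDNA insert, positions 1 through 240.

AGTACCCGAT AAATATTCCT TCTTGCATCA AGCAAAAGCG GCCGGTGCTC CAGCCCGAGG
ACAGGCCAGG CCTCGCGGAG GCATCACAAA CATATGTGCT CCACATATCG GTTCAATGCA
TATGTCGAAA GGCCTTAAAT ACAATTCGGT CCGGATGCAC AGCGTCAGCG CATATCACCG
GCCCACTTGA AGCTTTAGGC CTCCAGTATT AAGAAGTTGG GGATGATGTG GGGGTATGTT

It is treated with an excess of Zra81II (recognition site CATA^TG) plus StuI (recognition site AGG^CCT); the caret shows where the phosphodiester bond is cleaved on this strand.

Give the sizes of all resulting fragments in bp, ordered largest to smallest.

70, 67, 41, 28, 24, 10 bp

Zra81II sites (CATATG) start at positions 91, 119.
Zra81II cuts after base 4 of each site, so after positions 94, 122.
StuI sites (AGGCCT) start at positions 68, 130, 197.
StuI cuts after base 3 of each site, so after positions 70, 132, 199.
Combined cut positions: 70, 94, 122, 132, 199.
Linear molecule, 5 cuts → 6 fragments:
  1–70 → 70 bp
  71–94 → 24 bp
  95–122 → 28 bp
  123–132 → 10 bp
  133–199 → 67 bp
  200–240 → 41 bp
Sorted largest to smallest: 70, 67, 41, 28, 24, 10 bp.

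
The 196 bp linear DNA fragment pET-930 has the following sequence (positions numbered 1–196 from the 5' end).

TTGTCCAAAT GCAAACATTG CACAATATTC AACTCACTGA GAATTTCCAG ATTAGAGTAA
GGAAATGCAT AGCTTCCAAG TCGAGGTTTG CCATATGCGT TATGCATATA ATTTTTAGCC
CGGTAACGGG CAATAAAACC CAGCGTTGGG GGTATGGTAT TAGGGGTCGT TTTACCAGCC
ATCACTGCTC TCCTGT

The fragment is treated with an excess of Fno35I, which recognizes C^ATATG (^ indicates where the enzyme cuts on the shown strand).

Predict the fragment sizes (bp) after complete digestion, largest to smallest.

104, 92 bp

The Fno35I site (CATATG) starts at position 92.
Fno35I cuts after the first base of each site, so after position 92.
Linear molecule, 1 cut → 2 fragments:
  1–92 → 92 bp
  93–196 → 104 bp
Sorted largest to smallest: 104, 92 bp.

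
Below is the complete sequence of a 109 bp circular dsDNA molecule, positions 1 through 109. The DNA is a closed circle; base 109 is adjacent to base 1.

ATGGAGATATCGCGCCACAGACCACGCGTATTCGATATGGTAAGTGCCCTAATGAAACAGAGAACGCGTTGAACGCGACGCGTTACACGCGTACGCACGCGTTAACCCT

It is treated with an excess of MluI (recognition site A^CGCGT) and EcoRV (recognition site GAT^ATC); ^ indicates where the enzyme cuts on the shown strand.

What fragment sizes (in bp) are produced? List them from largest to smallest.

MluI sites (ACGCGT) start at positions 24, 64, 78, 87, 97.
MluI cuts after the first base of each site, so after positions 24, 64, 78, 87, 97.
The EcoRV site (GATATC) starts at position 6.
EcoRV cuts after base 3 of each site, so after position 8.
Combined cut positions: 8, 24, 64, 78, 87, 97.
Circular molecule, 6 cuts → 6 fragments:
  9–24 → 16 bp
  25–64 → 40 bp
  65–78 → 14 bp
  79–87 → 9 bp
  88–97 → 10 bp
  98–109 then 1–8 → 12 + 8 = 20 bp
Sorted largest to smallest: 40, 20, 16, 14, 10, 9 bp.

40, 20, 16, 14, 10, 9 bp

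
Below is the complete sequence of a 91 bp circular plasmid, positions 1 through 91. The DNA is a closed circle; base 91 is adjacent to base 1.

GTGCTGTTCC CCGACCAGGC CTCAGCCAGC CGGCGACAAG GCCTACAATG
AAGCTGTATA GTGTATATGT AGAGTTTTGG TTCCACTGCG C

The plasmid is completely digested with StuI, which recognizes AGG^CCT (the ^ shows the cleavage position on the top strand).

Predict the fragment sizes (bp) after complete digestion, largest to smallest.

69, 22 bp

StuI sites (AGGCCT) start at positions 17, 39.
StuI cuts after base 3 of each site, so after positions 19, 41.
Circular molecule, 2 cuts → 2 fragments:
  20–41 → 22 bp
  42–91 then 1–19 → 50 + 19 = 69 bp
Sorted largest to smallest: 69, 22 bp.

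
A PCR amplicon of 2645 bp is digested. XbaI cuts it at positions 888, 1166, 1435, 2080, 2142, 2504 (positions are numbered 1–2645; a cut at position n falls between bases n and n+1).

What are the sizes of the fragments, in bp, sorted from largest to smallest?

Linear molecule, 6 cuts → 7 fragments:
  888 − 0 = 888 bp
  1166 − 888 = 278 bp
  1435 − 1166 = 269 bp
  2080 − 1435 = 645 bp
  2142 − 2080 = 62 bp
  2504 − 2142 = 362 bp
  2645 − 2504 = 141 bp
Sorted largest to smallest: 888, 645, 362, 278, 269, 141, 62 bp.

888, 645, 362, 278, 269, 141, 62 bp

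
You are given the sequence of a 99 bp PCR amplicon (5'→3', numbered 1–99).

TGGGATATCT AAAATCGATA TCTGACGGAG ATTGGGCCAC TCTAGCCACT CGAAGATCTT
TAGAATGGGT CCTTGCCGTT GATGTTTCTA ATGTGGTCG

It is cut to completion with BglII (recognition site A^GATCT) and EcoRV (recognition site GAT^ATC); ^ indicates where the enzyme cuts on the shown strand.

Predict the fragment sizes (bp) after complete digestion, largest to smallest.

The BglII site (AGATCT) starts at position 54.
BglII cuts after the first base of each site, so after position 54.
EcoRV sites (GATATC) start at positions 4, 17.
EcoRV cuts after base 3 of each site, so after positions 6, 19.
Combined cut positions: 6, 19, 54.
Linear molecule, 3 cuts → 4 fragments:
  1–6 → 6 bp
  7–19 → 13 bp
  20–54 → 35 bp
  55–99 → 45 bp
Sorted largest to smallest: 45, 35, 13, 6 bp.

45, 35, 13, 6 bp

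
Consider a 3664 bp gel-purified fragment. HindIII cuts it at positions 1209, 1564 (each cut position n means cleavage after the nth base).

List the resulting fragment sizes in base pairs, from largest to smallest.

Linear molecule, 2 cuts → 3 fragments:
  1209 − 0 = 1209 bp
  1564 − 1209 = 355 bp
  3664 − 1564 = 2100 bp
Sorted largest to smallest: 2100, 1209, 355 bp.

2100, 1209, 355 bp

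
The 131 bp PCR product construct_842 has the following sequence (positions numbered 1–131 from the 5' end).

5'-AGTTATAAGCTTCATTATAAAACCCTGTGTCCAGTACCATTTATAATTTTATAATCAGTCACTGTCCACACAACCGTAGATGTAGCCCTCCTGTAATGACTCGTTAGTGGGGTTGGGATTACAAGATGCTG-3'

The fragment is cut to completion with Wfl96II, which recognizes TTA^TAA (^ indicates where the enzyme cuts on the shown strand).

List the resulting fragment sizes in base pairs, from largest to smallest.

Wfl96II sites (TTATAA) start at positions 3, 15, 41, 49.
Wfl96II cuts after base 3 of each site, so after positions 5, 17, 43, 51.
Linear molecule, 4 cuts → 5 fragments:
  1–5 → 5 bp
  6–17 → 12 bp
  18–43 → 26 bp
  44–51 → 8 bp
  52–131 → 80 bp
Sorted largest to smallest: 80, 26, 12, 8, 5 bp.

80, 26, 12, 8, 5 bp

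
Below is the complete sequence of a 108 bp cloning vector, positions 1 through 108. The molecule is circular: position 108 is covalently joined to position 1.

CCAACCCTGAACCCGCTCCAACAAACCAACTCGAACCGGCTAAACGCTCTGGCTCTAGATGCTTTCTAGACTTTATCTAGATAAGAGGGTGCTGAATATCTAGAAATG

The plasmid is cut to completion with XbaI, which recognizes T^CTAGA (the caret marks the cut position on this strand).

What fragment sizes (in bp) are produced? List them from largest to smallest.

63, 23, 11, 11 bp

XbaI sites (TCTAGA) start at positions 54, 65, 76, 99.
XbaI cuts after the first base of each site, so after positions 54, 65, 76, 99.
Circular molecule, 4 cuts → 4 fragments:
  55–65 → 11 bp
  66–76 → 11 bp
  77–99 → 23 bp
  100–108 then 1–54 → 9 + 54 = 63 bp
Sorted largest to smallest: 63, 23, 11, 11 bp.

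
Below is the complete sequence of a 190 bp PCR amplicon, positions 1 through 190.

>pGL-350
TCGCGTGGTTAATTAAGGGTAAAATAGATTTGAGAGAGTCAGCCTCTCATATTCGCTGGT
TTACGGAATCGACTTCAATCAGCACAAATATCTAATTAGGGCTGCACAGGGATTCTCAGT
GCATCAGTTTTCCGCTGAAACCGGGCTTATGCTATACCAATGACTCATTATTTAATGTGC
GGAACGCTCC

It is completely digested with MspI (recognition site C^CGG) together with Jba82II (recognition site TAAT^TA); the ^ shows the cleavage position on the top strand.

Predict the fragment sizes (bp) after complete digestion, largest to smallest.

The MspI site (CCGG) starts at position 141.
MspI cuts after the first base of each site, so after position 141.
Jba82II sites (TAATTA) start at positions 10, 93.
Jba82II cuts after base 4 of each site, so after positions 13, 96.
Combined cut positions: 13, 96, 141.
Linear molecule, 3 cuts → 4 fragments:
  1–13 → 13 bp
  14–96 → 83 bp
  97–141 → 45 bp
  142–190 → 49 bp
Sorted largest to smallest: 83, 49, 45, 13 bp.

83, 49, 45, 13 bp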